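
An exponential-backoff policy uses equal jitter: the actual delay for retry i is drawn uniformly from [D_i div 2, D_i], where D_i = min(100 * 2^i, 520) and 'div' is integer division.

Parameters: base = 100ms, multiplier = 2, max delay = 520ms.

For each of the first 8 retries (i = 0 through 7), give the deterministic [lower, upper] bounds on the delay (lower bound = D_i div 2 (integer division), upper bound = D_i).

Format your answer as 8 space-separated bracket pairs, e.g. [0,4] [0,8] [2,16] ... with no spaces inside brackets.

Answer: [50,100] [100,200] [200,400] [260,520] [260,520] [260,520] [260,520] [260,520]

Derivation:
Computing bounds per retry:
  i=0: D_i=min(100*2^0,520)=100, bounds=[50,100]
  i=1: D_i=min(100*2^1,520)=200, bounds=[100,200]
  i=2: D_i=min(100*2^2,520)=400, bounds=[200,400]
  i=3: D_i=min(100*2^3,520)=520, bounds=[260,520]
  i=4: D_i=min(100*2^4,520)=520, bounds=[260,520]
  i=5: D_i=min(100*2^5,520)=520, bounds=[260,520]
  i=6: D_i=min(100*2^6,520)=520, bounds=[260,520]
  i=7: D_i=min(100*2^7,520)=520, bounds=[260,520]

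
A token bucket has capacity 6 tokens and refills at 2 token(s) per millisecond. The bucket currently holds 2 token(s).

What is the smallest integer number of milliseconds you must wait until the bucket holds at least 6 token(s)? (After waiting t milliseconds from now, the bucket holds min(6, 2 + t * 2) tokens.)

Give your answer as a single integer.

Need 2 + t * 2 >= 6, so t >= 4/2.
Smallest integer t = ceil(4/2) = 2.

Answer: 2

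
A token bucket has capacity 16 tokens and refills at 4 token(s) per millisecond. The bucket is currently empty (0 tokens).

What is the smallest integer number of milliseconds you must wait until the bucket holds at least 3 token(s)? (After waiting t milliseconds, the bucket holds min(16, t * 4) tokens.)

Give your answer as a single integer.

Need t * 4 >= 3, so t >= 3/4.
Smallest integer t = ceil(3/4) = 1.

Answer: 1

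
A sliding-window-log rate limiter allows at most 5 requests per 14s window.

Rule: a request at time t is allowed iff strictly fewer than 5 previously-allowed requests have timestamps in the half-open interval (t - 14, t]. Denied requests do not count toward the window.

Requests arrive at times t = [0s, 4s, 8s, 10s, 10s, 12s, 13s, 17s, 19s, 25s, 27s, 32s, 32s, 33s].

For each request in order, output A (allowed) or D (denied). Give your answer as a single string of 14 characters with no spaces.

Answer: AAAAADDAAAAAAA

Derivation:
Tracking allowed requests in the window:
  req#1 t=0s: ALLOW
  req#2 t=4s: ALLOW
  req#3 t=8s: ALLOW
  req#4 t=10s: ALLOW
  req#5 t=10s: ALLOW
  req#6 t=12s: DENY
  req#7 t=13s: DENY
  req#8 t=17s: ALLOW
  req#9 t=19s: ALLOW
  req#10 t=25s: ALLOW
  req#11 t=27s: ALLOW
  req#12 t=32s: ALLOW
  req#13 t=32s: ALLOW
  req#14 t=33s: ALLOW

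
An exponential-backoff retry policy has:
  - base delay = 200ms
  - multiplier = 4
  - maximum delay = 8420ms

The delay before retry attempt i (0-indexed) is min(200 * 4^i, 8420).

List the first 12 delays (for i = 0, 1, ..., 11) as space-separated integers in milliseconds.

Computing each delay:
  i=0: min(200*4^0, 8420) = 200
  i=1: min(200*4^1, 8420) = 800
  i=2: min(200*4^2, 8420) = 3200
  i=3: min(200*4^3, 8420) = 8420
  i=4: min(200*4^4, 8420) = 8420
  i=5: min(200*4^5, 8420) = 8420
  i=6: min(200*4^6, 8420) = 8420
  i=7: min(200*4^7, 8420) = 8420
  i=8: min(200*4^8, 8420) = 8420
  i=9: min(200*4^9, 8420) = 8420
  i=10: min(200*4^10, 8420) = 8420
  i=11: min(200*4^11, 8420) = 8420

Answer: 200 800 3200 8420 8420 8420 8420 8420 8420 8420 8420 8420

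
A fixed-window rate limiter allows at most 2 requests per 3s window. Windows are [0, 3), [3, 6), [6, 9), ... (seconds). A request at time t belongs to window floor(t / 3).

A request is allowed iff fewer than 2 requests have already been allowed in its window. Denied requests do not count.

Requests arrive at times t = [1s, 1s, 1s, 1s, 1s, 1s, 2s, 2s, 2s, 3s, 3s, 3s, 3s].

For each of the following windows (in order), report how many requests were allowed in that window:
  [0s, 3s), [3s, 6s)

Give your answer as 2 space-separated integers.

Answer: 2 2

Derivation:
Processing requests:
  req#1 t=1s (window 0): ALLOW
  req#2 t=1s (window 0): ALLOW
  req#3 t=1s (window 0): DENY
  req#4 t=1s (window 0): DENY
  req#5 t=1s (window 0): DENY
  req#6 t=1s (window 0): DENY
  req#7 t=2s (window 0): DENY
  req#8 t=2s (window 0): DENY
  req#9 t=2s (window 0): DENY
  req#10 t=3s (window 1): ALLOW
  req#11 t=3s (window 1): ALLOW
  req#12 t=3s (window 1): DENY
  req#13 t=3s (window 1): DENY

Allowed counts by window: 2 2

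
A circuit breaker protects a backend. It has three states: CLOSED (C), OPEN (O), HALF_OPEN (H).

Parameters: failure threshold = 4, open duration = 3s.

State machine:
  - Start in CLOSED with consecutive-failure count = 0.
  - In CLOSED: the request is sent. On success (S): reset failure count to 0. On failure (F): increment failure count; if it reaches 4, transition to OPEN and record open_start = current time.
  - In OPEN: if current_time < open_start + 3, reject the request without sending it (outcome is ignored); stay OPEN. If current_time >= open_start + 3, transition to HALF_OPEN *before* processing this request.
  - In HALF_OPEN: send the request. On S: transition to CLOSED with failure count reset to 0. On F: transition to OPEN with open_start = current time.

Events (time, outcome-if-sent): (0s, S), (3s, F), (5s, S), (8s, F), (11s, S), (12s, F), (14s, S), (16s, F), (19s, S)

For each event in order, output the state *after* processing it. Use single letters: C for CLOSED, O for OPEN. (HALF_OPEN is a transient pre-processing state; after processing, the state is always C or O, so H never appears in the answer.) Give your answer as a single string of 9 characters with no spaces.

State after each event:
  event#1 t=0s outcome=S: state=CLOSED
  event#2 t=3s outcome=F: state=CLOSED
  event#3 t=5s outcome=S: state=CLOSED
  event#4 t=8s outcome=F: state=CLOSED
  event#5 t=11s outcome=S: state=CLOSED
  event#6 t=12s outcome=F: state=CLOSED
  event#7 t=14s outcome=S: state=CLOSED
  event#8 t=16s outcome=F: state=CLOSED
  event#9 t=19s outcome=S: state=CLOSED

Answer: CCCCCCCCC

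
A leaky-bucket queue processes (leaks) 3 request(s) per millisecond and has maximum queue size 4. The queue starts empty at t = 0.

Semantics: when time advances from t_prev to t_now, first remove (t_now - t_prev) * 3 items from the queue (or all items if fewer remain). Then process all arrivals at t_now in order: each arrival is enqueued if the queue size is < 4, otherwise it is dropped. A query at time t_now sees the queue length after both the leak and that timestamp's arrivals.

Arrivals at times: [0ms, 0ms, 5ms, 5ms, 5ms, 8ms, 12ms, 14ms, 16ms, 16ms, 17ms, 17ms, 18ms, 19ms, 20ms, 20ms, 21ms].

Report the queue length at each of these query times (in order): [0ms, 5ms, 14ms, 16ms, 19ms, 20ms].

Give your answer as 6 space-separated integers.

Queue lengths at query times:
  query t=0ms: backlog = 2
  query t=5ms: backlog = 3
  query t=14ms: backlog = 1
  query t=16ms: backlog = 2
  query t=19ms: backlog = 1
  query t=20ms: backlog = 2

Answer: 2 3 1 2 1 2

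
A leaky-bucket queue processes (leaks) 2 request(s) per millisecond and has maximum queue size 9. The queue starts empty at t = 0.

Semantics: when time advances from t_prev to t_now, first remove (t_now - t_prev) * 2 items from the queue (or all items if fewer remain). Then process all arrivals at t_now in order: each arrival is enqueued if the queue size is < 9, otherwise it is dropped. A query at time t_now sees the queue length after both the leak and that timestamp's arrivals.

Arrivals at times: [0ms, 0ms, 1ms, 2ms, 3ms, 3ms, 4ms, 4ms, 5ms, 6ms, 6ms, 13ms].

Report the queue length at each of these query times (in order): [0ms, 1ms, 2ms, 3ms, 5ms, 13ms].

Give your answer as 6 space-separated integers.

Queue lengths at query times:
  query t=0ms: backlog = 2
  query t=1ms: backlog = 1
  query t=2ms: backlog = 1
  query t=3ms: backlog = 2
  query t=5ms: backlog = 1
  query t=13ms: backlog = 1

Answer: 2 1 1 2 1 1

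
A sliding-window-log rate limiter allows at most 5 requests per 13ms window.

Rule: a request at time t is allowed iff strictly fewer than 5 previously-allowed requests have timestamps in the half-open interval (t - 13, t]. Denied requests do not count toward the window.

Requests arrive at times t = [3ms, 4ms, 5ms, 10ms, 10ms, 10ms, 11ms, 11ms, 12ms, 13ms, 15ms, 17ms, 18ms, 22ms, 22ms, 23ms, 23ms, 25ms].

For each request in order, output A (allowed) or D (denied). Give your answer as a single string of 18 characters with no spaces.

Answer: AAAAADDDDDDAAADAAD

Derivation:
Tracking allowed requests in the window:
  req#1 t=3ms: ALLOW
  req#2 t=4ms: ALLOW
  req#3 t=5ms: ALLOW
  req#4 t=10ms: ALLOW
  req#5 t=10ms: ALLOW
  req#6 t=10ms: DENY
  req#7 t=11ms: DENY
  req#8 t=11ms: DENY
  req#9 t=12ms: DENY
  req#10 t=13ms: DENY
  req#11 t=15ms: DENY
  req#12 t=17ms: ALLOW
  req#13 t=18ms: ALLOW
  req#14 t=22ms: ALLOW
  req#15 t=22ms: DENY
  req#16 t=23ms: ALLOW
  req#17 t=23ms: ALLOW
  req#18 t=25ms: DENY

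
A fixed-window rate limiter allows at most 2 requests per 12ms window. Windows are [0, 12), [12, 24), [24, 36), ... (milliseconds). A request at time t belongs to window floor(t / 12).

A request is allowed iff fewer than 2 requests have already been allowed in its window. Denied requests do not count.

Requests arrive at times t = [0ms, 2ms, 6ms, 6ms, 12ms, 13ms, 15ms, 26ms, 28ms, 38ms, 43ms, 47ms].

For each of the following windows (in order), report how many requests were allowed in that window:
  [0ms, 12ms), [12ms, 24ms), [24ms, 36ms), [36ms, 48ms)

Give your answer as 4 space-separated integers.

Processing requests:
  req#1 t=0ms (window 0): ALLOW
  req#2 t=2ms (window 0): ALLOW
  req#3 t=6ms (window 0): DENY
  req#4 t=6ms (window 0): DENY
  req#5 t=12ms (window 1): ALLOW
  req#6 t=13ms (window 1): ALLOW
  req#7 t=15ms (window 1): DENY
  req#8 t=26ms (window 2): ALLOW
  req#9 t=28ms (window 2): ALLOW
  req#10 t=38ms (window 3): ALLOW
  req#11 t=43ms (window 3): ALLOW
  req#12 t=47ms (window 3): DENY

Allowed counts by window: 2 2 2 2

Answer: 2 2 2 2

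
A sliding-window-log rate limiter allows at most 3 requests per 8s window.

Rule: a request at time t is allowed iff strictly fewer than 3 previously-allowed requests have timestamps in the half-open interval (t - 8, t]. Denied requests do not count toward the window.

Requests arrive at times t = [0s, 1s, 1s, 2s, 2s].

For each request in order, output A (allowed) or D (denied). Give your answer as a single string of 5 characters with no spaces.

Answer: AAADD

Derivation:
Tracking allowed requests in the window:
  req#1 t=0s: ALLOW
  req#2 t=1s: ALLOW
  req#3 t=1s: ALLOW
  req#4 t=2s: DENY
  req#5 t=2s: DENY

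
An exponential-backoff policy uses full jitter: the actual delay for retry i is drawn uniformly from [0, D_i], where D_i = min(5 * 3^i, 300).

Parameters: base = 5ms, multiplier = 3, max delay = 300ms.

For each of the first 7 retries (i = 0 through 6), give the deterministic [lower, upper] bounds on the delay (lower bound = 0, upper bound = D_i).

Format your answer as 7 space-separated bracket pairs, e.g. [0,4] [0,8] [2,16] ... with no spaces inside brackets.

Computing bounds per retry:
  i=0: D_i=min(5*3^0,300)=5, bounds=[0,5]
  i=1: D_i=min(5*3^1,300)=15, bounds=[0,15]
  i=2: D_i=min(5*3^2,300)=45, bounds=[0,45]
  i=3: D_i=min(5*3^3,300)=135, bounds=[0,135]
  i=4: D_i=min(5*3^4,300)=300, bounds=[0,300]
  i=5: D_i=min(5*3^5,300)=300, bounds=[0,300]
  i=6: D_i=min(5*3^6,300)=300, bounds=[0,300]

Answer: [0,5] [0,15] [0,45] [0,135] [0,300] [0,300] [0,300]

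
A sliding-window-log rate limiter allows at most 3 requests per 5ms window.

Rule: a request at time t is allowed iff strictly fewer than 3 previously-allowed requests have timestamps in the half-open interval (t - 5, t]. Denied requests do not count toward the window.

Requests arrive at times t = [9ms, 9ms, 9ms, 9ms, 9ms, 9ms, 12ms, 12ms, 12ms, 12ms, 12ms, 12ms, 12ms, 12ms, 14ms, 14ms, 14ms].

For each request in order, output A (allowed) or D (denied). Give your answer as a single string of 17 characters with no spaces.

Tracking allowed requests in the window:
  req#1 t=9ms: ALLOW
  req#2 t=9ms: ALLOW
  req#3 t=9ms: ALLOW
  req#4 t=9ms: DENY
  req#5 t=9ms: DENY
  req#6 t=9ms: DENY
  req#7 t=12ms: DENY
  req#8 t=12ms: DENY
  req#9 t=12ms: DENY
  req#10 t=12ms: DENY
  req#11 t=12ms: DENY
  req#12 t=12ms: DENY
  req#13 t=12ms: DENY
  req#14 t=12ms: DENY
  req#15 t=14ms: ALLOW
  req#16 t=14ms: ALLOW
  req#17 t=14ms: ALLOW

Answer: AAADDDDDDDDDDDAAA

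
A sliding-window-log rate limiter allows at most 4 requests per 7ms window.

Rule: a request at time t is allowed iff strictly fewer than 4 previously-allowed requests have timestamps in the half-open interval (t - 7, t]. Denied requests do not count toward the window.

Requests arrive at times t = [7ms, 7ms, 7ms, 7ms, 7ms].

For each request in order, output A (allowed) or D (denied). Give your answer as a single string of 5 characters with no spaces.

Tracking allowed requests in the window:
  req#1 t=7ms: ALLOW
  req#2 t=7ms: ALLOW
  req#3 t=7ms: ALLOW
  req#4 t=7ms: ALLOW
  req#5 t=7ms: DENY

Answer: AAAAD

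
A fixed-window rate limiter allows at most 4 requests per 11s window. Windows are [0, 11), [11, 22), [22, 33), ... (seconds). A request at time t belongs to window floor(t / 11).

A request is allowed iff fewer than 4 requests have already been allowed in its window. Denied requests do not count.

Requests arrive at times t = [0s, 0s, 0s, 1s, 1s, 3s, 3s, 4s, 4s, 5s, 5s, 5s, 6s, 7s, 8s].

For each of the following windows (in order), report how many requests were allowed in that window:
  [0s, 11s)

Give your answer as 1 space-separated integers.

Processing requests:
  req#1 t=0s (window 0): ALLOW
  req#2 t=0s (window 0): ALLOW
  req#3 t=0s (window 0): ALLOW
  req#4 t=1s (window 0): ALLOW
  req#5 t=1s (window 0): DENY
  req#6 t=3s (window 0): DENY
  req#7 t=3s (window 0): DENY
  req#8 t=4s (window 0): DENY
  req#9 t=4s (window 0): DENY
  req#10 t=5s (window 0): DENY
  req#11 t=5s (window 0): DENY
  req#12 t=5s (window 0): DENY
  req#13 t=6s (window 0): DENY
  req#14 t=7s (window 0): DENY
  req#15 t=8s (window 0): DENY

Allowed counts by window: 4

Answer: 4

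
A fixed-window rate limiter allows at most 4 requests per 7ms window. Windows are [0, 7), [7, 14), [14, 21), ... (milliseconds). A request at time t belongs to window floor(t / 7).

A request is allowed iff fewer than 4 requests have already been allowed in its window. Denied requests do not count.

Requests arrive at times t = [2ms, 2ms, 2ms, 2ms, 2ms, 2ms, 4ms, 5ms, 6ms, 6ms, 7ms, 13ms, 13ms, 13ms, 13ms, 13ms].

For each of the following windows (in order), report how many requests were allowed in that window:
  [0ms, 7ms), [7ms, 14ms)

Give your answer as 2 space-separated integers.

Processing requests:
  req#1 t=2ms (window 0): ALLOW
  req#2 t=2ms (window 0): ALLOW
  req#3 t=2ms (window 0): ALLOW
  req#4 t=2ms (window 0): ALLOW
  req#5 t=2ms (window 0): DENY
  req#6 t=2ms (window 0): DENY
  req#7 t=4ms (window 0): DENY
  req#8 t=5ms (window 0): DENY
  req#9 t=6ms (window 0): DENY
  req#10 t=6ms (window 0): DENY
  req#11 t=7ms (window 1): ALLOW
  req#12 t=13ms (window 1): ALLOW
  req#13 t=13ms (window 1): ALLOW
  req#14 t=13ms (window 1): ALLOW
  req#15 t=13ms (window 1): DENY
  req#16 t=13ms (window 1): DENY

Allowed counts by window: 4 4

Answer: 4 4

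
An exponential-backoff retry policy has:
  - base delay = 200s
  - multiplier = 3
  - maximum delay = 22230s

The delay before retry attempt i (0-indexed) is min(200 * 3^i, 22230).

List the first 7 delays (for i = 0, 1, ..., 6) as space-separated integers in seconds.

Answer: 200 600 1800 5400 16200 22230 22230

Derivation:
Computing each delay:
  i=0: min(200*3^0, 22230) = 200
  i=1: min(200*3^1, 22230) = 600
  i=2: min(200*3^2, 22230) = 1800
  i=3: min(200*3^3, 22230) = 5400
  i=4: min(200*3^4, 22230) = 16200
  i=5: min(200*3^5, 22230) = 22230
  i=6: min(200*3^6, 22230) = 22230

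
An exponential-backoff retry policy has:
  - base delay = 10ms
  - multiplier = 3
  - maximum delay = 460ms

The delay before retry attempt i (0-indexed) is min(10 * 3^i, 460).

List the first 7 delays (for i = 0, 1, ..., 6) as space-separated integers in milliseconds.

Computing each delay:
  i=0: min(10*3^0, 460) = 10
  i=1: min(10*3^1, 460) = 30
  i=2: min(10*3^2, 460) = 90
  i=3: min(10*3^3, 460) = 270
  i=4: min(10*3^4, 460) = 460
  i=5: min(10*3^5, 460) = 460
  i=6: min(10*3^6, 460) = 460

Answer: 10 30 90 270 460 460 460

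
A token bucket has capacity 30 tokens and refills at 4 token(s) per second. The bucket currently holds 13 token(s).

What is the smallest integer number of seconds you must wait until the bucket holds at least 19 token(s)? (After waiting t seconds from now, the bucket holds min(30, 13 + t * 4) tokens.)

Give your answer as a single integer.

Answer: 2

Derivation:
Need 13 + t * 4 >= 19, so t >= 6/4.
Smallest integer t = ceil(6/4) = 2.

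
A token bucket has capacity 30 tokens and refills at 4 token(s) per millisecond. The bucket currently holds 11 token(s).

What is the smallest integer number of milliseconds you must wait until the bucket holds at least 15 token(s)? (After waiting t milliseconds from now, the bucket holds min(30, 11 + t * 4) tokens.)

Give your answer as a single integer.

Need 11 + t * 4 >= 15, so t >= 4/4.
Smallest integer t = ceil(4/4) = 1.

Answer: 1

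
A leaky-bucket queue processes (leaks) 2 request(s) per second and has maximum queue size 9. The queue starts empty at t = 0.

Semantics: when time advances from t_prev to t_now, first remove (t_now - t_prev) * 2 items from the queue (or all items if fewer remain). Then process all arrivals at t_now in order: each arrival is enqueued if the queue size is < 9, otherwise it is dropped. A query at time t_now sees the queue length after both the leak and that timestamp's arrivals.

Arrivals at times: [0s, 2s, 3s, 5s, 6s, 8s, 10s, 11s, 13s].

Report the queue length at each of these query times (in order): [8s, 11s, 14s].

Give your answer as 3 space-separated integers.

Answer: 1 1 0

Derivation:
Queue lengths at query times:
  query t=8s: backlog = 1
  query t=11s: backlog = 1
  query t=14s: backlog = 0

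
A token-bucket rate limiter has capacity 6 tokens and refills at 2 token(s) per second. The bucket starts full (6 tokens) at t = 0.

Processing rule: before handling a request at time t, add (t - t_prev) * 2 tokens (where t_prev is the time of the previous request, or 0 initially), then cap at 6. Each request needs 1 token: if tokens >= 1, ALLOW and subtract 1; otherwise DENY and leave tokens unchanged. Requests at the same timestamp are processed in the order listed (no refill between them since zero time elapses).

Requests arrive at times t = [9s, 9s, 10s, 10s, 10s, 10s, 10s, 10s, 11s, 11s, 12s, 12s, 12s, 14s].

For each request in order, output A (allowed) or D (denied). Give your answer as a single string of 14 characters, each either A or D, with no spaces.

Simulating step by step:
  req#1 t=9s: ALLOW
  req#2 t=9s: ALLOW
  req#3 t=10s: ALLOW
  req#4 t=10s: ALLOW
  req#5 t=10s: ALLOW
  req#6 t=10s: ALLOW
  req#7 t=10s: ALLOW
  req#8 t=10s: ALLOW
  req#9 t=11s: ALLOW
  req#10 t=11s: ALLOW
  req#11 t=12s: ALLOW
  req#12 t=12s: ALLOW
  req#13 t=12s: DENY
  req#14 t=14s: ALLOW

Answer: AAAAAAAAAAAADA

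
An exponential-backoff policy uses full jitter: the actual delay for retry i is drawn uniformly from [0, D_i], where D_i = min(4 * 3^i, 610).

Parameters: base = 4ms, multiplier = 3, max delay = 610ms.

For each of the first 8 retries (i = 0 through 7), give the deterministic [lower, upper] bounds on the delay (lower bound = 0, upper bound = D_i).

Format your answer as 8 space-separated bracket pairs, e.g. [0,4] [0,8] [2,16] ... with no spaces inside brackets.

Answer: [0,4] [0,12] [0,36] [0,108] [0,324] [0,610] [0,610] [0,610]

Derivation:
Computing bounds per retry:
  i=0: D_i=min(4*3^0,610)=4, bounds=[0,4]
  i=1: D_i=min(4*3^1,610)=12, bounds=[0,12]
  i=2: D_i=min(4*3^2,610)=36, bounds=[0,36]
  i=3: D_i=min(4*3^3,610)=108, bounds=[0,108]
  i=4: D_i=min(4*3^4,610)=324, bounds=[0,324]
  i=5: D_i=min(4*3^5,610)=610, bounds=[0,610]
  i=6: D_i=min(4*3^6,610)=610, bounds=[0,610]
  i=7: D_i=min(4*3^7,610)=610, bounds=[0,610]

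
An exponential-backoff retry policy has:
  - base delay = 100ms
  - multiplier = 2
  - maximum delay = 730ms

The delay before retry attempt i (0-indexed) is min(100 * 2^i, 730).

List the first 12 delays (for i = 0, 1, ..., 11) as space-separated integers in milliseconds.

Answer: 100 200 400 730 730 730 730 730 730 730 730 730

Derivation:
Computing each delay:
  i=0: min(100*2^0, 730) = 100
  i=1: min(100*2^1, 730) = 200
  i=2: min(100*2^2, 730) = 400
  i=3: min(100*2^3, 730) = 730
  i=4: min(100*2^4, 730) = 730
  i=5: min(100*2^5, 730) = 730
  i=6: min(100*2^6, 730) = 730
  i=7: min(100*2^7, 730) = 730
  i=8: min(100*2^8, 730) = 730
  i=9: min(100*2^9, 730) = 730
  i=10: min(100*2^10, 730) = 730
  i=11: min(100*2^11, 730) = 730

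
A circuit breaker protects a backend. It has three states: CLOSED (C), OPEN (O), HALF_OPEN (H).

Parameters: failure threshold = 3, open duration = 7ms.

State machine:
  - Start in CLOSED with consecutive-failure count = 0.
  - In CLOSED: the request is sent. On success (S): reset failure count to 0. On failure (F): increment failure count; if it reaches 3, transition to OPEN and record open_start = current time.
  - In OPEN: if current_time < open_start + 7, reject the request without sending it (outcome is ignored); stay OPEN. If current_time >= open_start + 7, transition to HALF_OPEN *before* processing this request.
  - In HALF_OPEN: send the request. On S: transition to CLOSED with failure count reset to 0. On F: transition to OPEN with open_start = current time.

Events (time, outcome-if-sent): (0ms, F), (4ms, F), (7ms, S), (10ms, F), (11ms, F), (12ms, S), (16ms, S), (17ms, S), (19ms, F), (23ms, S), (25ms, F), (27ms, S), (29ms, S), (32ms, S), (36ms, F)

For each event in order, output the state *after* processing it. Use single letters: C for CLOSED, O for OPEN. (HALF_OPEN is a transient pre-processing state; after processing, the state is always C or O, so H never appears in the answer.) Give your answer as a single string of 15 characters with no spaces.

Answer: CCCCCCCCCCCCCCC

Derivation:
State after each event:
  event#1 t=0ms outcome=F: state=CLOSED
  event#2 t=4ms outcome=F: state=CLOSED
  event#3 t=7ms outcome=S: state=CLOSED
  event#4 t=10ms outcome=F: state=CLOSED
  event#5 t=11ms outcome=F: state=CLOSED
  event#6 t=12ms outcome=S: state=CLOSED
  event#7 t=16ms outcome=S: state=CLOSED
  event#8 t=17ms outcome=S: state=CLOSED
  event#9 t=19ms outcome=F: state=CLOSED
  event#10 t=23ms outcome=S: state=CLOSED
  event#11 t=25ms outcome=F: state=CLOSED
  event#12 t=27ms outcome=S: state=CLOSED
  event#13 t=29ms outcome=S: state=CLOSED
  event#14 t=32ms outcome=S: state=CLOSED
  event#15 t=36ms outcome=F: state=CLOSED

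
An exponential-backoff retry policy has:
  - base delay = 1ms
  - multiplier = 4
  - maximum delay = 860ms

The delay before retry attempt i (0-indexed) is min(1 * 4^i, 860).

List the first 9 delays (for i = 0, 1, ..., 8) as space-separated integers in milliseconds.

Answer: 1 4 16 64 256 860 860 860 860

Derivation:
Computing each delay:
  i=0: min(1*4^0, 860) = 1
  i=1: min(1*4^1, 860) = 4
  i=2: min(1*4^2, 860) = 16
  i=3: min(1*4^3, 860) = 64
  i=4: min(1*4^4, 860) = 256
  i=5: min(1*4^5, 860) = 860
  i=6: min(1*4^6, 860) = 860
  i=7: min(1*4^7, 860) = 860
  i=8: min(1*4^8, 860) = 860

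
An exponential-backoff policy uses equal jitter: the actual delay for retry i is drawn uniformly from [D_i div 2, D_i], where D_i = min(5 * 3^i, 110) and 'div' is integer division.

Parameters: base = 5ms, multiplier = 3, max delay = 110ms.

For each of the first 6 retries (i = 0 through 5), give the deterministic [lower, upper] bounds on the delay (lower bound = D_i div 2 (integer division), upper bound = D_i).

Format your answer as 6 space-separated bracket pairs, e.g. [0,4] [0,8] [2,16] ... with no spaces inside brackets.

Answer: [2,5] [7,15] [22,45] [55,110] [55,110] [55,110]

Derivation:
Computing bounds per retry:
  i=0: D_i=min(5*3^0,110)=5, bounds=[2,5]
  i=1: D_i=min(5*3^1,110)=15, bounds=[7,15]
  i=2: D_i=min(5*3^2,110)=45, bounds=[22,45]
  i=3: D_i=min(5*3^3,110)=110, bounds=[55,110]
  i=4: D_i=min(5*3^4,110)=110, bounds=[55,110]
  i=5: D_i=min(5*3^5,110)=110, bounds=[55,110]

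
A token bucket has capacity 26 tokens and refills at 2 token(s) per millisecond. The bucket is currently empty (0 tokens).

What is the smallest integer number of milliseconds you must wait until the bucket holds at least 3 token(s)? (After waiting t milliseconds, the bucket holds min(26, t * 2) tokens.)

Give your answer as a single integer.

Answer: 2

Derivation:
Need t * 2 >= 3, so t >= 3/2.
Smallest integer t = ceil(3/2) = 2.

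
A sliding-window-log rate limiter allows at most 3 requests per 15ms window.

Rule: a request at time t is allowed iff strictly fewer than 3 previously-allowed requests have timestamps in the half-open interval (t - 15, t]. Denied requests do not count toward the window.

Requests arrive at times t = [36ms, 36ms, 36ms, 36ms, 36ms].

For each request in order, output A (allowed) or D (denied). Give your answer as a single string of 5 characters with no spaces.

Answer: AAADD

Derivation:
Tracking allowed requests in the window:
  req#1 t=36ms: ALLOW
  req#2 t=36ms: ALLOW
  req#3 t=36ms: ALLOW
  req#4 t=36ms: DENY
  req#5 t=36ms: DENY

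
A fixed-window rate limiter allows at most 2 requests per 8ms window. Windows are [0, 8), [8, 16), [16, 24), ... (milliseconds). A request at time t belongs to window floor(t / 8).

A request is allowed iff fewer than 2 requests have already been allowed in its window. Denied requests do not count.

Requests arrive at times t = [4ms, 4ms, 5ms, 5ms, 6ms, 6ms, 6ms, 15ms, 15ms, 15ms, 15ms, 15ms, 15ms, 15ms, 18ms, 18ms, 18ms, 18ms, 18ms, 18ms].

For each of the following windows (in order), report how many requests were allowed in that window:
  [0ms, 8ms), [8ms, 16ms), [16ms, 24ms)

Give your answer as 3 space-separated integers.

Processing requests:
  req#1 t=4ms (window 0): ALLOW
  req#2 t=4ms (window 0): ALLOW
  req#3 t=5ms (window 0): DENY
  req#4 t=5ms (window 0): DENY
  req#5 t=6ms (window 0): DENY
  req#6 t=6ms (window 0): DENY
  req#7 t=6ms (window 0): DENY
  req#8 t=15ms (window 1): ALLOW
  req#9 t=15ms (window 1): ALLOW
  req#10 t=15ms (window 1): DENY
  req#11 t=15ms (window 1): DENY
  req#12 t=15ms (window 1): DENY
  req#13 t=15ms (window 1): DENY
  req#14 t=15ms (window 1): DENY
  req#15 t=18ms (window 2): ALLOW
  req#16 t=18ms (window 2): ALLOW
  req#17 t=18ms (window 2): DENY
  req#18 t=18ms (window 2): DENY
  req#19 t=18ms (window 2): DENY
  req#20 t=18ms (window 2): DENY

Allowed counts by window: 2 2 2

Answer: 2 2 2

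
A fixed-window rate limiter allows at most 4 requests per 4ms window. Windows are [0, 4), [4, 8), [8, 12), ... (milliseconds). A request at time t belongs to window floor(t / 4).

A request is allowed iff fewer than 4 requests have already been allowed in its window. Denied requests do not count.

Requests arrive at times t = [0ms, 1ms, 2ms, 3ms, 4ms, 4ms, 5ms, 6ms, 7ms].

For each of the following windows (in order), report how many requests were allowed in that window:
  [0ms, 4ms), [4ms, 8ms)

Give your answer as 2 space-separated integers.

Processing requests:
  req#1 t=0ms (window 0): ALLOW
  req#2 t=1ms (window 0): ALLOW
  req#3 t=2ms (window 0): ALLOW
  req#4 t=3ms (window 0): ALLOW
  req#5 t=4ms (window 1): ALLOW
  req#6 t=4ms (window 1): ALLOW
  req#7 t=5ms (window 1): ALLOW
  req#8 t=6ms (window 1): ALLOW
  req#9 t=7ms (window 1): DENY

Allowed counts by window: 4 4

Answer: 4 4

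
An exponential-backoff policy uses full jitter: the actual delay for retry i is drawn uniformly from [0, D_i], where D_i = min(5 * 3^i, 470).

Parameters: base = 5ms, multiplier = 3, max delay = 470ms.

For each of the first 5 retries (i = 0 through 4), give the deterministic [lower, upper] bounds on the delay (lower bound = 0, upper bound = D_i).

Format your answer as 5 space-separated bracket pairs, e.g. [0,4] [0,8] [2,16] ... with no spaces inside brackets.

Answer: [0,5] [0,15] [0,45] [0,135] [0,405]

Derivation:
Computing bounds per retry:
  i=0: D_i=min(5*3^0,470)=5, bounds=[0,5]
  i=1: D_i=min(5*3^1,470)=15, bounds=[0,15]
  i=2: D_i=min(5*3^2,470)=45, bounds=[0,45]
  i=3: D_i=min(5*3^3,470)=135, bounds=[0,135]
  i=4: D_i=min(5*3^4,470)=405, bounds=[0,405]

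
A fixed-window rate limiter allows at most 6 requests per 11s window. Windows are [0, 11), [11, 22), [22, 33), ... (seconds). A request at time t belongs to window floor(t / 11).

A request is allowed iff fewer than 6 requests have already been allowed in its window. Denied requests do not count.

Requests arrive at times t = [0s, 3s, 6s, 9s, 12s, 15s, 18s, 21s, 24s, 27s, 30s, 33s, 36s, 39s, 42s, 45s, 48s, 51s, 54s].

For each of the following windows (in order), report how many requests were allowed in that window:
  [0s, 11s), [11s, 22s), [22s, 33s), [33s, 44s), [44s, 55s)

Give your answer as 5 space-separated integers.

Answer: 4 4 3 4 4

Derivation:
Processing requests:
  req#1 t=0s (window 0): ALLOW
  req#2 t=3s (window 0): ALLOW
  req#3 t=6s (window 0): ALLOW
  req#4 t=9s (window 0): ALLOW
  req#5 t=12s (window 1): ALLOW
  req#6 t=15s (window 1): ALLOW
  req#7 t=18s (window 1): ALLOW
  req#8 t=21s (window 1): ALLOW
  req#9 t=24s (window 2): ALLOW
  req#10 t=27s (window 2): ALLOW
  req#11 t=30s (window 2): ALLOW
  req#12 t=33s (window 3): ALLOW
  req#13 t=36s (window 3): ALLOW
  req#14 t=39s (window 3): ALLOW
  req#15 t=42s (window 3): ALLOW
  req#16 t=45s (window 4): ALLOW
  req#17 t=48s (window 4): ALLOW
  req#18 t=51s (window 4): ALLOW
  req#19 t=54s (window 4): ALLOW

Allowed counts by window: 4 4 3 4 4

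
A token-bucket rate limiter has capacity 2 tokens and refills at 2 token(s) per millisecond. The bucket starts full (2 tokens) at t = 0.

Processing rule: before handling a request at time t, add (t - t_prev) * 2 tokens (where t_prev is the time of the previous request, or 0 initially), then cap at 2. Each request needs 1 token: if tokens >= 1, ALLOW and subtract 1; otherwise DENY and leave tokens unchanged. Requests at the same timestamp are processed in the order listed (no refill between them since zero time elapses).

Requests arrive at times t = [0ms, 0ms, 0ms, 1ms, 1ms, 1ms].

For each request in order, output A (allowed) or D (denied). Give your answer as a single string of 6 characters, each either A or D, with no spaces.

Answer: AADAAD

Derivation:
Simulating step by step:
  req#1 t=0ms: ALLOW
  req#2 t=0ms: ALLOW
  req#3 t=0ms: DENY
  req#4 t=1ms: ALLOW
  req#5 t=1ms: ALLOW
  req#6 t=1ms: DENY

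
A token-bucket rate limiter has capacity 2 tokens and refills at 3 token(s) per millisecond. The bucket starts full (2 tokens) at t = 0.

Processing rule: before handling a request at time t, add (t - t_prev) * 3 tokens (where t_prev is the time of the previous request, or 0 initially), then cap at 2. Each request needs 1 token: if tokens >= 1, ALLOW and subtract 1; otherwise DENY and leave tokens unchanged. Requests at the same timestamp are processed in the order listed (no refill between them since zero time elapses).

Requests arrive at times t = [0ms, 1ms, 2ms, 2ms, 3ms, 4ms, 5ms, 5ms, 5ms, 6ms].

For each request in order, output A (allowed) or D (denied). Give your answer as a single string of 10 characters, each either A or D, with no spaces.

Simulating step by step:
  req#1 t=0ms: ALLOW
  req#2 t=1ms: ALLOW
  req#3 t=2ms: ALLOW
  req#4 t=2ms: ALLOW
  req#5 t=3ms: ALLOW
  req#6 t=4ms: ALLOW
  req#7 t=5ms: ALLOW
  req#8 t=5ms: ALLOW
  req#9 t=5ms: DENY
  req#10 t=6ms: ALLOW

Answer: AAAAAAAADA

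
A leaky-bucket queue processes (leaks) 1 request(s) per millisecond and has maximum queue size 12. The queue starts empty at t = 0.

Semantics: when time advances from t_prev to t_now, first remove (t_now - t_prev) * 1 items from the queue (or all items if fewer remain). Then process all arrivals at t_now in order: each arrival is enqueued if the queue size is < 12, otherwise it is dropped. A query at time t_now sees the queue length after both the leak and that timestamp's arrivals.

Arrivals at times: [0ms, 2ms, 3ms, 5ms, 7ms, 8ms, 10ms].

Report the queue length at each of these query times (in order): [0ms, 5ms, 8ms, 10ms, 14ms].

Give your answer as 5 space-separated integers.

Answer: 1 1 1 1 0

Derivation:
Queue lengths at query times:
  query t=0ms: backlog = 1
  query t=5ms: backlog = 1
  query t=8ms: backlog = 1
  query t=10ms: backlog = 1
  query t=14ms: backlog = 0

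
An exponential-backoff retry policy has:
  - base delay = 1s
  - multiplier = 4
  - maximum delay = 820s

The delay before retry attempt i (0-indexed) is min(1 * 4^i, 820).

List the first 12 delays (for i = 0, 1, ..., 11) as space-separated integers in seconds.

Answer: 1 4 16 64 256 820 820 820 820 820 820 820

Derivation:
Computing each delay:
  i=0: min(1*4^0, 820) = 1
  i=1: min(1*4^1, 820) = 4
  i=2: min(1*4^2, 820) = 16
  i=3: min(1*4^3, 820) = 64
  i=4: min(1*4^4, 820) = 256
  i=5: min(1*4^5, 820) = 820
  i=6: min(1*4^6, 820) = 820
  i=7: min(1*4^7, 820) = 820
  i=8: min(1*4^8, 820) = 820
  i=9: min(1*4^9, 820) = 820
  i=10: min(1*4^10, 820) = 820
  i=11: min(1*4^11, 820) = 820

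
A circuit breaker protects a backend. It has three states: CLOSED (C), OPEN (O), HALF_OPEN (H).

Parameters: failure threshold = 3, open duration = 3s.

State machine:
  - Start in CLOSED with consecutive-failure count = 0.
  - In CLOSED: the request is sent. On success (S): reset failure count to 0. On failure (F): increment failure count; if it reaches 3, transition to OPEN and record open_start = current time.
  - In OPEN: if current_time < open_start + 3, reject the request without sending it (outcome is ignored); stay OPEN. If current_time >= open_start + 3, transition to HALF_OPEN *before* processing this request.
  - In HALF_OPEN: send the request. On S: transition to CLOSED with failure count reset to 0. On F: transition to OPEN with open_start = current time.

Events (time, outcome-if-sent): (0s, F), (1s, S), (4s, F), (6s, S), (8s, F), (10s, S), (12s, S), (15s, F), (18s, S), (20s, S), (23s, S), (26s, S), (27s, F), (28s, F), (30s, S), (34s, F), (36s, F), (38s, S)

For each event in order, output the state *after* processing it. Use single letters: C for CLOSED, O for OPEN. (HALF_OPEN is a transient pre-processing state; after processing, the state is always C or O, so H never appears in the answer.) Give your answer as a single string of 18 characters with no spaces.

Answer: CCCCCCCCCCCCCCCCCC

Derivation:
State after each event:
  event#1 t=0s outcome=F: state=CLOSED
  event#2 t=1s outcome=S: state=CLOSED
  event#3 t=4s outcome=F: state=CLOSED
  event#4 t=6s outcome=S: state=CLOSED
  event#5 t=8s outcome=F: state=CLOSED
  event#6 t=10s outcome=S: state=CLOSED
  event#7 t=12s outcome=S: state=CLOSED
  event#8 t=15s outcome=F: state=CLOSED
  event#9 t=18s outcome=S: state=CLOSED
  event#10 t=20s outcome=S: state=CLOSED
  event#11 t=23s outcome=S: state=CLOSED
  event#12 t=26s outcome=S: state=CLOSED
  event#13 t=27s outcome=F: state=CLOSED
  event#14 t=28s outcome=F: state=CLOSED
  event#15 t=30s outcome=S: state=CLOSED
  event#16 t=34s outcome=F: state=CLOSED
  event#17 t=36s outcome=F: state=CLOSED
  event#18 t=38s outcome=S: state=CLOSED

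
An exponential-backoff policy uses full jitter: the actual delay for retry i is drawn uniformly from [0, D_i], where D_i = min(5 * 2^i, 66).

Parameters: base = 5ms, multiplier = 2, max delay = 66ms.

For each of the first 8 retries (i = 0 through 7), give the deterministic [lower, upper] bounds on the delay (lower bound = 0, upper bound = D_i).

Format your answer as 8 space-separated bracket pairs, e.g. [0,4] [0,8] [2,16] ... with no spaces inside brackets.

Computing bounds per retry:
  i=0: D_i=min(5*2^0,66)=5, bounds=[0,5]
  i=1: D_i=min(5*2^1,66)=10, bounds=[0,10]
  i=2: D_i=min(5*2^2,66)=20, bounds=[0,20]
  i=3: D_i=min(5*2^3,66)=40, bounds=[0,40]
  i=4: D_i=min(5*2^4,66)=66, bounds=[0,66]
  i=5: D_i=min(5*2^5,66)=66, bounds=[0,66]
  i=6: D_i=min(5*2^6,66)=66, bounds=[0,66]
  i=7: D_i=min(5*2^7,66)=66, bounds=[0,66]

Answer: [0,5] [0,10] [0,20] [0,40] [0,66] [0,66] [0,66] [0,66]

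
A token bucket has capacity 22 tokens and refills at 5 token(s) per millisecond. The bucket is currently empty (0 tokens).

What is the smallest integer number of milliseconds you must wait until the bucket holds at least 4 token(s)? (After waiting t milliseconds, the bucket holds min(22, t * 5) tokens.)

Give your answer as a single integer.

Need t * 5 >= 4, so t >= 4/5.
Smallest integer t = ceil(4/5) = 1.

Answer: 1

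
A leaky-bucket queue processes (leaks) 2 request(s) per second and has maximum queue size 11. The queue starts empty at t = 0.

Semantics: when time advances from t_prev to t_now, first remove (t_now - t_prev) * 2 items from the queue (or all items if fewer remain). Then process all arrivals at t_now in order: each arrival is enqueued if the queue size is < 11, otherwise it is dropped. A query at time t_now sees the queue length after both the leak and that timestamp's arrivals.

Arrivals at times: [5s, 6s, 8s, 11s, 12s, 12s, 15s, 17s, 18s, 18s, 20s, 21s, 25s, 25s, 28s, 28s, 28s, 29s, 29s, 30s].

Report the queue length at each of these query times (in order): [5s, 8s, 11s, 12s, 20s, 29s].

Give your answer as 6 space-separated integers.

Queue lengths at query times:
  query t=5s: backlog = 1
  query t=8s: backlog = 1
  query t=11s: backlog = 1
  query t=12s: backlog = 2
  query t=20s: backlog = 1
  query t=29s: backlog = 3

Answer: 1 1 1 2 1 3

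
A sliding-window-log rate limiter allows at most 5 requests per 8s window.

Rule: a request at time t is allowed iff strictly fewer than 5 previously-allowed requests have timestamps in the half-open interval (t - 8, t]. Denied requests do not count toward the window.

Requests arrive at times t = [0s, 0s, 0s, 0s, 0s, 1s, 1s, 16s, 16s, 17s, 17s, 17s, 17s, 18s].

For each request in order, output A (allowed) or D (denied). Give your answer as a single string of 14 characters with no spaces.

Answer: AAAAADDAAAAADD

Derivation:
Tracking allowed requests in the window:
  req#1 t=0s: ALLOW
  req#2 t=0s: ALLOW
  req#3 t=0s: ALLOW
  req#4 t=0s: ALLOW
  req#5 t=0s: ALLOW
  req#6 t=1s: DENY
  req#7 t=1s: DENY
  req#8 t=16s: ALLOW
  req#9 t=16s: ALLOW
  req#10 t=17s: ALLOW
  req#11 t=17s: ALLOW
  req#12 t=17s: ALLOW
  req#13 t=17s: DENY
  req#14 t=18s: DENY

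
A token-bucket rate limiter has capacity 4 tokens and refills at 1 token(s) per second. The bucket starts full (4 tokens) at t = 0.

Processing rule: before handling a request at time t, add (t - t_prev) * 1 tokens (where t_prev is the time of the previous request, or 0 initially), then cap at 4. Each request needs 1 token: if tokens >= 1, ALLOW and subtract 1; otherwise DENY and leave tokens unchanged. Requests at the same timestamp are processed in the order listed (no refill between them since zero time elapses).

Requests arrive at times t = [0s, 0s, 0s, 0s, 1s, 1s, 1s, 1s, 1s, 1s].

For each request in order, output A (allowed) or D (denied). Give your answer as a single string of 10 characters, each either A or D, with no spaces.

Answer: AAAAADDDDD

Derivation:
Simulating step by step:
  req#1 t=0s: ALLOW
  req#2 t=0s: ALLOW
  req#3 t=0s: ALLOW
  req#4 t=0s: ALLOW
  req#5 t=1s: ALLOW
  req#6 t=1s: DENY
  req#7 t=1s: DENY
  req#8 t=1s: DENY
  req#9 t=1s: DENY
  req#10 t=1s: DENY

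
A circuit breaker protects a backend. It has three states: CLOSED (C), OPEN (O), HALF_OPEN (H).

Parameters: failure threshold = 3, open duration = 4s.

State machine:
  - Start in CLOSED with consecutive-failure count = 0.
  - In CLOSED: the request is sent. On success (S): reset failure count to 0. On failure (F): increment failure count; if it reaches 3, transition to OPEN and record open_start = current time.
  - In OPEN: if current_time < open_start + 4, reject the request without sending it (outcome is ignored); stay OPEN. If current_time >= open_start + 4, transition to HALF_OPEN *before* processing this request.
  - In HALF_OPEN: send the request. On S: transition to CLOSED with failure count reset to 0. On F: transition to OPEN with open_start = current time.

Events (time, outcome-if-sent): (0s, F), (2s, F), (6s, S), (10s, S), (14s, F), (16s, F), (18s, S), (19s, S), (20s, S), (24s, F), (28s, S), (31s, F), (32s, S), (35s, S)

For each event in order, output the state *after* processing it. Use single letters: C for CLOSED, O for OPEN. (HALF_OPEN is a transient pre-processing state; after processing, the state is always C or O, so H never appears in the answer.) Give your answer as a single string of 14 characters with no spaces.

Answer: CCCCCCCCCCCCCC

Derivation:
State after each event:
  event#1 t=0s outcome=F: state=CLOSED
  event#2 t=2s outcome=F: state=CLOSED
  event#3 t=6s outcome=S: state=CLOSED
  event#4 t=10s outcome=S: state=CLOSED
  event#5 t=14s outcome=F: state=CLOSED
  event#6 t=16s outcome=F: state=CLOSED
  event#7 t=18s outcome=S: state=CLOSED
  event#8 t=19s outcome=S: state=CLOSED
  event#9 t=20s outcome=S: state=CLOSED
  event#10 t=24s outcome=F: state=CLOSED
  event#11 t=28s outcome=S: state=CLOSED
  event#12 t=31s outcome=F: state=CLOSED
  event#13 t=32s outcome=S: state=CLOSED
  event#14 t=35s outcome=S: state=CLOSED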